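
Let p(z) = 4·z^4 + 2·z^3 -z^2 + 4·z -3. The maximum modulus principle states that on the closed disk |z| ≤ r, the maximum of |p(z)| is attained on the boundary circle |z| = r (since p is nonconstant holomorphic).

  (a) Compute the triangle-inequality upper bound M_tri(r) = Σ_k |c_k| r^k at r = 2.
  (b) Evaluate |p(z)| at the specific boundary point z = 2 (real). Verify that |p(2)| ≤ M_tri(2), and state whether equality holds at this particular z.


Coefficients: c_0 = -3, c_1 = 4, c_2 = -1, c_3 = 2, c_4 = 4. Radius r = 2.
Part (a). Triangle bound: M_tri(r) = Σ_k |c_k| r^k
  = |-3|·2^0 + |4|·2^1 + |-1|·2^2 + |2|·2^3 + |4|·2^4
  = 3 + 8 + 4 + 16 + 64 = 95.
This bounds M(r) := max_{|z|=r} |p(z)| from above; equality holds iff all terms c_k z^k can be made to align in phase at a single z on |z|=r.
Part (b). At z = 2 (real, on the circle |z| = r):
  p(2) = (-3)·2^0 + (4)·2^1 + (-1)·2^2 + (2)·2^3 + (4)·2^4 = 81.
  |p(2)| = 81.
Check: |p(2)| = 81 ≤ 95 = M_tri(2). ✓ Equality does not hold at z = 2 (the coefficients have mixed signs, so the terms do not all align in phase there).

M_tri(2) = 95; |p(2)| = 81; equality at z=2: no.


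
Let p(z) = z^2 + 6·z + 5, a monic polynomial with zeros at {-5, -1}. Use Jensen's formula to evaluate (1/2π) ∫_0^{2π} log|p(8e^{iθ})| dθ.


Zeros: -5, -1; r = 8.
Inside |z| < r: -5, -1. Outside (|z| ≥ r): ∅.
p(0) = 5, so log|p(0)| = log(5) = 1.6094.
Apply Jensen: I(r) = log|p(0)| + Σ_k log(r/|z_k|), summed over zeros inside |z| < r.
  log(r/|z_k|) for z_k = -5: log(8/5) = 0.4700
  log(r/|z_k|) for z_k = -1: log(8/1) = 2.0794
Sum over inside zeros: 2.5494.
I(r) = log|p(0)| + (inside sum) = 1.6094 + 2.5494 = 4.1589.
Closed form (all zeros inside, monic): I(r) = n·log(r) = 2·log(8) = 4.1589. ✓

I(r) ≈ 4.1589.


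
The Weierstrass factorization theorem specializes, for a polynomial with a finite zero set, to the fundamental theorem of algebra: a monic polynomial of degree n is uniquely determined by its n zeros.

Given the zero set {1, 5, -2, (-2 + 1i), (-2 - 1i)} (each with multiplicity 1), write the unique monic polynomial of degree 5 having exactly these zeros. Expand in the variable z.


The polynomial is p(z) = ∏_{α ∈ S} (z − α), where S = {1, 5, -2, (-2 + 1i), (-2 - 1i)}.
Expanding the product yields: p(z) = z^5 -18·z^3 -38·z^2 + 5·z + 50.
Note conjugate pairs combine to real quadratics: (z − (-2+1i))(z − (-2−1i)) = z² + 4z + 5.
The resulting polynomial has degree 5 and real coefficients as required.

p(z) = z^5 -18·z^3 -38·z^2 + 5·z + 50.


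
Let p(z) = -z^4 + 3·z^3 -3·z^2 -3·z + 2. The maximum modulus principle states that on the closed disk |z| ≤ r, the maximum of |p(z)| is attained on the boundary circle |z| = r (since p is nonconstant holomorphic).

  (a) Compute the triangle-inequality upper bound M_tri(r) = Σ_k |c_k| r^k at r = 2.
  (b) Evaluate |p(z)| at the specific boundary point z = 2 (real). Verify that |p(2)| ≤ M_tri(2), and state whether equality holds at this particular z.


Coefficients: c_0 = 2, c_1 = -3, c_2 = -3, c_3 = 3, c_4 = -1. Radius r = 2.
Part (a). Triangle bound: M_tri(r) = Σ_k |c_k| r^k
  = |2|·2^0 + |-3|·2^1 + |-3|·2^2 + |3|·2^3 + |-1|·2^4
  = 2 + 6 + 12 + 24 + 16 = 60.
This bounds M(r) := max_{|z|=r} |p(z)| from above; equality holds iff all terms c_k z^k can be made to align in phase at a single z on |z|=r.
Part (b). At z = 2 (real, on the circle |z| = r):
  p(2) = (2)·2^0 + (-3)·2^1 + (-3)·2^2 + (3)·2^3 + (-1)·2^4 = -8.
  |p(2)| = 8.
Check: |p(2)| = 8 ≤ 60 = M_tri(2). ✓ Equality does not hold at z = 2 (the coefficients have mixed signs, so the terms do not all align in phase there).

M_tri(2) = 60; |p(2)| = 8; equality at z=2: no.


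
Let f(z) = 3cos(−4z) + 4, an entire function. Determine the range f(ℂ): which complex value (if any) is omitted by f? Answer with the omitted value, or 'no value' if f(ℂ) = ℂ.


Little Picard bounds the complement of f(ℂ) to at most one point.
cos is entire and surjective onto ℂ: for every w ∈ ℂ, cos(ζ) = w has a solution ζ ∈ ℂ (e.g., via the complex inverse arccos). With ζ = −4z this gives z = ζ/(-4). Then 3·cos(−4z) takes every value in 3·ℂ = ℂ, and adding 4 is a bijection of ℂ. So f is surjective and omits no value. (Note: only on the real line is cos bounded by [−1, 1].)

Omitted value: no value.


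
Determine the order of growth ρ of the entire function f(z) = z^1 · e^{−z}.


M(r) = max_{|z|=r} |1|·|z|^1·|e^{−z}| = 1·r^1 · e^{1r^1} (the factors attain their maxima compatibly on |z|=r). Then log M(r) = log 1 + 1·log r + 1r^1, dominated by the last term, so log log M(r) ~ 1·log r. The polynomial factor 1z^1 contributes only a log r term and does not affect the order. ρ = 1.
Therefore ρ = 1.

Order ρ = 1.


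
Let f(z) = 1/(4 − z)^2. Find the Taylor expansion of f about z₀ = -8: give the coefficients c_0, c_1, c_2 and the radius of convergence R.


Let w = z − z₀, so z = z₀ + w.
Then 4 − z = 4 − (z₀ + w) = (4 − z₀) − w = 12 − w.
f(z) = 1/(12 − w)^2 = (1/(12)^2) · (1 − w/(12))^{−2}.
By the binomial series (1−u)^{−2} = Σ_{n≥0} C(n+1, 1) u^n for |u|<1, with u = w/(12):
  c_n = C(n+1, 1) / (12)^(n+2).
  c_0 = 1/(12)^2 = 1/144.
  c_1 = 2/(12)^3 = 1/864.
  c_2 = 3/(12)^4 = 1/6912.
The series is valid for |w/d| < 1, i.e. |z − z₀| < |d|.
Radius of convergence: R = |4 − z₀| = |12| = 12 (distance from z₀ to the singularity z = 4).

c_0 = 1/144, c_1 = 1/864, c_2 = 1/6912; R = 12.


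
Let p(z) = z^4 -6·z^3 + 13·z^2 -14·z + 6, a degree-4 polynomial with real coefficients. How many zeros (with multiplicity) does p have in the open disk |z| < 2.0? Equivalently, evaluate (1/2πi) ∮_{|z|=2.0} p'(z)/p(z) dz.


The zeros of p are: 3, (1 + 1i), (1 - 1i), 1.
Their magnitudes are: 3, 1.414, 1.414, 1.
Zeros with |z| < R = 2.0: (1 + 1i), (1 - 1i), 1.
Count = 3.
By the argument principle, (1/2πi) ∮_{|z|=R} p'(z)/p(z) dz equals exactly this count.

Number of zeros inside |z| < 2.0: 3.


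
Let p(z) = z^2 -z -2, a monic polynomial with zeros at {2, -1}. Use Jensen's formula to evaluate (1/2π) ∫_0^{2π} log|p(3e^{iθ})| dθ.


Zeros: -1, 2; r = 3.
Inside |z| < r: -1, 2. Outside (|z| ≥ r): ∅.
p(0) = -2, so log|p(0)| = log(2) = 0.6931.
Apply Jensen: I(r) = log|p(0)| + Σ_k log(r/|z_k|), summed over zeros inside |z| < r.
  log(r/|z_k|) for z_k = 2: log(3/2) = 0.4055
  log(r/|z_k|) for z_k = -1: log(3/1) = 1.0986
Sum over inside zeros: 1.5041.
I(r) = log|p(0)| + (inside sum) = 0.6931 + 1.5041 = 2.1972.
Closed form (all zeros inside, monic): I(r) = n·log(r) = 2·log(3) = 2.1972. ✓

I(r) ≈ 2.1972.


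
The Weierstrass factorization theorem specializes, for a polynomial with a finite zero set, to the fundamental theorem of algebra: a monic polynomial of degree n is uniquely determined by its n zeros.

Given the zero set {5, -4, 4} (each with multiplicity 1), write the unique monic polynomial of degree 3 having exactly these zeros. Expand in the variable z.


The polynomial is p(z) = ∏_{α ∈ S} (z − α), where S = {5, -4, 4}.
Expanding the product yields: p(z) = z^3 -5·z^2 -16·z + 80.
The resulting polynomial has degree 3 and real coefficients as required.

p(z) = z^3 -5·z^2 -16·z + 80.


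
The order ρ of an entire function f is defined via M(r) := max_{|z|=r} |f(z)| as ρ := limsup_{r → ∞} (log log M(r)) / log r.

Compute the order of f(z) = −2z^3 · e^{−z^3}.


M(r) = max_{|z|=r} |-2|·|z|^3·|e^{−z^3}| = 2·r^3 · e^{1r^3} (the factors attain their maxima compatibly on |z|=r). Then log M(r) = log 2 + 3·log r + 1r^3, dominated by the last term, so log log M(r) ~ 3·log r. The polynomial factor -2z^3 contributes only a log r term and does not affect the order. ρ = 3.
Therefore ρ = 3.

Order ρ = 3.


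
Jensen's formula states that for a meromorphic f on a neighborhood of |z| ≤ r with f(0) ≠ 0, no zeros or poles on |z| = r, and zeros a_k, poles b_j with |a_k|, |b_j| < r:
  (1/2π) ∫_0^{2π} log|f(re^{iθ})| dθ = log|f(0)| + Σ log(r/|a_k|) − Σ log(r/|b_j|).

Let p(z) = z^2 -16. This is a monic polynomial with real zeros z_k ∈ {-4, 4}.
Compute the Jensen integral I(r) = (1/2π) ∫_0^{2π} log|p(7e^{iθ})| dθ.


Zeros: -4, 4; r = 7.
Inside |z| < r: -4, 4. Outside (|z| ≥ r): ∅.
p(0) = -16, so log|p(0)| = log(16) = 2.7726.
Apply Jensen: I(r) = log|p(0)| + Σ_k log(r/|z_k|), summed over zeros inside |z| < r.
  log(r/|z_k|) for z_k = -4: log(7/4) = 0.5596
  log(r/|z_k|) for z_k = 4: log(7/4) = 0.5596
Sum over inside zeros: 1.1192.
I(r) = log|p(0)| + (inside sum) = 2.7726 + 1.1192 = 3.8918.
Closed form (all zeros inside, monic): I(r) = n·log(r) = 2·log(7) = 3.8918. ✓

I(r) ≈ 3.8918.


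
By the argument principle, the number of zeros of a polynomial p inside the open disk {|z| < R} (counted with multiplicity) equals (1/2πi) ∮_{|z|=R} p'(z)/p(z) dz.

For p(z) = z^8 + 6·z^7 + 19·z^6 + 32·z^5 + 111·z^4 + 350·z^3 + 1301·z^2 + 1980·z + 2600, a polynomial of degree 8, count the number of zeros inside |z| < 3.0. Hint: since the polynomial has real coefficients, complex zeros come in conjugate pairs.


The zeros of p are: (-1 + 2i), (-1 - 2i), (2 + 2i), (2 - 2i), (-1 + 2i), (-1 - 2i), (-3 + 2i), (-3 - 2i).
Their magnitudes are: 2.236, 2.236, 2.828, 2.828, 2.236, 2.236, 3.606, 3.606.
Zeros with |z| < R = 3.0: (-1 + 2i), (-1 - 2i), (2 + 2i), (2 - 2i), (-1 + 2i), (-1 - 2i).
Count = 6.
By the argument principle, (1/2πi) ∮_{|z|=R} p'(z)/p(z) dz equals exactly this count.

Number of zeros inside |z| < 3.0: 6.


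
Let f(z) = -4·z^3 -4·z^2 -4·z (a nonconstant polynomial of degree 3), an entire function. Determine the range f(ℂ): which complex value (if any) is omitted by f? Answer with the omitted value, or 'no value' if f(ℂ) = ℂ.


Little Picard bounds the complement of f(ℂ) to at most one point.
For every w ∈ ℂ, the equation p(z) − w = 0 is a nonconstant polynomial in z and hence has at least one root by the fundamental theorem of algebra. So p is surjective onto ℂ, omitting no value.

Omitted value: no value.


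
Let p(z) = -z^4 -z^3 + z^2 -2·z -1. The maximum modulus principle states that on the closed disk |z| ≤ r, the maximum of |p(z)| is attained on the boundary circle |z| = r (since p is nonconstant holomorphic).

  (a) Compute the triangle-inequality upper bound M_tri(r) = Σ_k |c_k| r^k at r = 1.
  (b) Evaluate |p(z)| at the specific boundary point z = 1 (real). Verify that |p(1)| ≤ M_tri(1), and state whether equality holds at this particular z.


Coefficients: c_0 = -1, c_1 = -2, c_2 = 1, c_3 = -1, c_4 = -1. Radius r = 1.
Part (a). Triangle bound: M_tri(r) = Σ_k |c_k| r^k
  = |-1|·1^0 + |-2|·1^1 + |1|·1^2 + |-1|·1^3 + |-1|·1^4
  = 1 + 2 + 1 + 1 + 1 = 6.
This bounds M(r) := max_{|z|=r} |p(z)| from above; equality holds iff all terms c_k z^k can be made to align in phase at a single z on |z|=r.
Part (b). At z = 1 (real, on the circle |z| = r):
  p(1) = (-1)·1^0 + (-2)·1^1 + (1)·1^2 + (-1)·1^3 + (-1)·1^4 = -4.
  |p(1)| = 4.
Check: |p(1)| = 4 ≤ 6 = M_tri(1). ✓ Equality does not hold at z = 1 (the coefficients have mixed signs, so the terms do not all align in phase there).

M_tri(1) = 6; |p(1)| = 4; equality at z=1: no.


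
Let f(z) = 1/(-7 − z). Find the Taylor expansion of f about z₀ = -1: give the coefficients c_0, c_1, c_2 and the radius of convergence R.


Let w = z − z₀, so z = z₀ + w.
Then -7 − z = -7 − (z₀ + w) = (-7 − z₀) − w = -6 − w.
f(z) = 1/(-6 − w) = (1/(-6)) · 1/(1 − w/(-6)) = Σ_{n≥0} w^n / (-6)^(n+1).
So c_n = 1/(-6)^(n+1):
  c_0 = 1/(-6)^1 = -1/6.
  c_1 = 1/(-6)^2 = 1/36.
  c_2 = 1/(-6)^3 = -1/216.
The series is valid for |w/d| < 1, i.e. |z − z₀| < |d|.
Radius of convergence: R = |-7 − z₀| = |-6| = 6 (distance from z₀ to the singularity z = -7).

c_0 = -1/6, c_1 = 1/36, c_2 = -1/216; R = 6.


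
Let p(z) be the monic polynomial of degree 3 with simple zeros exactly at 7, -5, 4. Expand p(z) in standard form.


The polynomial is p(z) = ∏_{α ∈ S} (z − α), where S = {7, -5, 4}.
Expanding the product yields: p(z) = z^3 -6·z^2 -27·z + 140.
The resulting polynomial has degree 3 and real coefficients as required.

p(z) = z^3 -6·z^2 -27·z + 140.


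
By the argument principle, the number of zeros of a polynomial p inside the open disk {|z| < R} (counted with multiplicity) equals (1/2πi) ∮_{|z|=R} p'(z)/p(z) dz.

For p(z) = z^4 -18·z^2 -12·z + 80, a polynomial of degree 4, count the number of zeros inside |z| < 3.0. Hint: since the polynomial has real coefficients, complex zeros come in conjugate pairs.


The zeros of p are: 4, (-3 + 1i), (-3 - 1i), 2.
Their magnitudes are: 4, 3.162, 3.162, 2.
Zeros with |z| < R = 3.0: 2.
Count = 1.
By the argument principle, (1/2πi) ∮_{|z|=R} p'(z)/p(z) dz equals exactly this count.

Number of zeros inside |z| < 3.0: 1.


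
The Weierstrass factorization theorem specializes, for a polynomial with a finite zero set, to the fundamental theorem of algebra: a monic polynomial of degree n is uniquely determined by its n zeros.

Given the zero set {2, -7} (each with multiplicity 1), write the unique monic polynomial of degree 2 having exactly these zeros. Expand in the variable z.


The polynomial is p(z) = ∏_{α ∈ S} (z − α), where S = {2, -7}.
Expanding the product yields: p(z) = z^2 + 5·z -14.
The resulting polynomial has degree 2 and real coefficients as required.

p(z) = z^2 + 5·z -14.


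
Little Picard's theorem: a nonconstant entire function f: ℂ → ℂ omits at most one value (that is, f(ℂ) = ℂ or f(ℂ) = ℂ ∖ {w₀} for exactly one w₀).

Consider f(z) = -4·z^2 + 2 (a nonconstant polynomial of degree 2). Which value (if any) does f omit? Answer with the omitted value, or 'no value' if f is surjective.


Little Picard bounds the complement of f(ℂ) to at most one point.
For every w ∈ ℂ, the equation p(z) − w = 0 is a nonconstant polynomial in z and hence has at least one root by the fundamental theorem of algebra. So p is surjective onto ℂ, omitting no value.

Omitted value: no value.


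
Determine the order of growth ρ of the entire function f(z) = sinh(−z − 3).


sinh(w) is a linear combination of e^{iw} and e^{−iw} (or e^w, e^{−w} in the hyperbolic case), so |sinh(w)| ≤ e^{|w|}. With w = −z − 3, |w| ≤ 1|z| + 3 = 1r + 3 on |z| = r, giving M(r) ≤ e^{1r + 3}, so ρ ≤ 1. On a suitable ray (z = it for sin/cos; z = t for sinh/cosh, t real → ∞), |sinh(−z − 3)| grows like e^{1|t|}/2, so ρ ≥ 1. Hence ρ = 1.
Therefore ρ = 1.

Order ρ = 1.


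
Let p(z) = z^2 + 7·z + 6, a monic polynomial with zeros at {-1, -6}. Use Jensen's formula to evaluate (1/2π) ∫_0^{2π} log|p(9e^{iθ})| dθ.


Zeros: -6, -1; r = 9.
Inside |z| < r: -6, -1. Outside (|z| ≥ r): ∅.
p(0) = 6, so log|p(0)| = log(6) = 1.7918.
Apply Jensen: I(r) = log|p(0)| + Σ_k log(r/|z_k|), summed over zeros inside |z| < r.
  log(r/|z_k|) for z_k = -1: log(9/1) = 2.1972
  log(r/|z_k|) for z_k = -6: log(9/6) = 0.4055
Sum over inside zeros: 2.6027.
I(r) = log|p(0)| + (inside sum) = 1.7918 + 2.6027 = 4.3944.
Closed form (all zeros inside, monic): I(r) = n·log(r) = 2·log(9) = 4.3944. ✓

I(r) ≈ 4.3944.


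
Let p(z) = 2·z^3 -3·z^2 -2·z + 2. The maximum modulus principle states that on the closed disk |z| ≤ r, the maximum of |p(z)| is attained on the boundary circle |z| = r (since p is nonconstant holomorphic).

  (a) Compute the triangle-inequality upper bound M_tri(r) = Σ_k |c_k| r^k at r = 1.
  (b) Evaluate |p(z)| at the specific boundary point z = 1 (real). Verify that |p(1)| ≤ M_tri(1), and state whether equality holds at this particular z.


Coefficients: c_0 = 2, c_1 = -2, c_2 = -3, c_3 = 2. Radius r = 1.
Part (a). Triangle bound: M_tri(r) = Σ_k |c_k| r^k
  = |2|·1^0 + |-2|·1^1 + |-3|·1^2 + |2|·1^3
  = 2 + 2 + 3 + 2 = 9.
This bounds M(r) := max_{|z|=r} |p(z)| from above; equality holds iff all terms c_k z^k can be made to align in phase at a single z on |z|=r.
Part (b). At z = 1 (real, on the circle |z| = r):
  p(1) = (2)·1^0 + (-2)·1^1 + (-3)·1^2 + (2)·1^3 = -1.
  |p(1)| = 1.
Check: |p(1)| = 1 ≤ 9 = M_tri(1). ✓ Equality does not hold at z = 1 (the coefficients have mixed signs, so the terms do not all align in phase there).

M_tri(1) = 9; |p(1)| = 1; equality at z=1: no.


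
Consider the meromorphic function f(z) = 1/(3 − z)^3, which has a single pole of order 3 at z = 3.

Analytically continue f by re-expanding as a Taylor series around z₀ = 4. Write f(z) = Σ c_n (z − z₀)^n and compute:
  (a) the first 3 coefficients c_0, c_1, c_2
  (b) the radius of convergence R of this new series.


Let w = z − z₀, so z = z₀ + w.
Then 3 − z = 3 − (z₀ + w) = (3 − z₀) − w = -1 − w.
f(z) = 1/(-1 − w)^3 = (1/(-1)^3) · (1 − w/(-1))^{−3}.
By the binomial series (1−u)^{−3} = Σ_{n≥0} C(n+2, 2) u^n for |u|<1, with u = w/(-1):
  c_n = C(n+2, 2) / (-1)^(n+3).
  c_0 = 1/(-1)^3 = -1.
  c_1 = 3/(-1)^4 = 3.
  c_2 = 6/(-1)^5 = -6.
The series is valid for |w/d| < 1, i.e. |z − z₀| < |d|.
Radius of convergence: R = |3 − z₀| = |-1| = 1 (distance from z₀ to the singularity z = 3).

c_0 = -1, c_1 = 3, c_2 = -6; R = 1.


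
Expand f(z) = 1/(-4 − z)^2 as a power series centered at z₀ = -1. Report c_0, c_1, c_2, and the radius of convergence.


Let w = z − z₀, so z = z₀ + w.
Then -4 − z = -4 − (z₀ + w) = (-4 − z₀) − w = -3 − w.
f(z) = 1/(-3 − w)^2 = (1/(-3)^2) · (1 − w/(-3))^{−2}.
By the binomial series (1−u)^{−2} = Σ_{n≥0} C(n+1, 1) u^n for |u|<1, with u = w/(-3):
  c_n = C(n+1, 1) / (-3)^(n+2).
  c_0 = 1/(-3)^2 = 1/9.
  c_1 = 2/(-3)^3 = -2/27.
  c_2 = 3/(-3)^4 = 1/27.
The series is valid for |w/d| < 1, i.e. |z − z₀| < |d|.
Radius of convergence: R = |-4 − z₀| = |-3| = 3 (distance from z₀ to the singularity z = -4).

c_0 = 1/9, c_1 = -2/27, c_2 = 1/27; R = 3.


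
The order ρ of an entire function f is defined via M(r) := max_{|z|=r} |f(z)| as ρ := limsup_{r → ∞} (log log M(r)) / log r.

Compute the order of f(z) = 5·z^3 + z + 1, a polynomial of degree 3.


|f(z)| ≤ Σ|c_k|·r^k = O(r^3) as r → ∞. Polynomial growth is O(e^{r^ε}) for every ε > 0 (since r^3/e^{r^ε} → 0), so ρ ≤ ε for all ε > 0, i.e. ρ = 0. Every nonconstant polynomial has order 0.
Therefore ρ = 0.

Order ρ = 0.


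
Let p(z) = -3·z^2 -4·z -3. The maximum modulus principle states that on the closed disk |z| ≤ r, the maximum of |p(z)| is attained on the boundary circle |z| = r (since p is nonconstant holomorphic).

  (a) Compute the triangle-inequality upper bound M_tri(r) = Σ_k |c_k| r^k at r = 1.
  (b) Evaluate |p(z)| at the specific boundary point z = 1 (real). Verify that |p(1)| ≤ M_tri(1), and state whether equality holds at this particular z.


Coefficients: c_0 = -3, c_1 = -4, c_2 = -3. Radius r = 1.
Part (a). Triangle bound: M_tri(r) = Σ_k |c_k| r^k
  = |-3|·1^0 + |-4|·1^1 + |-3|·1^2
  = 3 + 4 + 3 = 10.
This bounds M(r) := max_{|z|=r} |p(z)| from above; equality holds iff all terms c_k z^k can be made to align in phase at a single z on |z|=r.
Part (b). At z = 1 (real, on the circle |z| = r):
  p(1) = (-3)·1^0 + (-4)·1^1 + (-3)·1^2 = -10.
  |p(1)| = 10.
Since all nonzero coefficients share the same sign, |p(1)| = 10 = M_tri(1); the triangle bound is attained at z = 1, so in fact M(r) = 10.

M_tri(1) = 10; |p(1)| = 10; equality at z=1: yes.


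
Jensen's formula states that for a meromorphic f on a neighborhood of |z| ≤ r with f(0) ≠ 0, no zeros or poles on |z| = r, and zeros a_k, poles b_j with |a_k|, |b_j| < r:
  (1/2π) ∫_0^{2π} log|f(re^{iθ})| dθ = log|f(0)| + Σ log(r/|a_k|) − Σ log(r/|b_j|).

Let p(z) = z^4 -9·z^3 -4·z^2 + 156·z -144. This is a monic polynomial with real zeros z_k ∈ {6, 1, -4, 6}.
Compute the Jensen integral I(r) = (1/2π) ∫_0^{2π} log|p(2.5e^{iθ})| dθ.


Zeros: -4, 1, 6, 6; r = 2.5.
Inside |z| < r: 1. Outside (|z| ≥ r): -4, 6, 6.
p(0) = -144, so log|p(0)| = log(144) = 4.9698.
Apply Jensen: I(r) = log|p(0)| + Σ_k log(r/|z_k|), summed over zeros inside |z| < r.
  log(r/|z_k|) for z_k = 1: log(2.5/1) = 0.9163
  Outside zeros (-4, 6, 6) contribute nothing to the Jensen sum.
Sum over inside zeros: 0.9163.
I(r) = log|p(0)| + (inside sum) = 4.9698 + 0.9163 = 5.8861.
Note: since some zeros are outside |z| ≤ r, the simplified n·log(r) form does NOT apply — only the inside zeros contribute.

I(r) ≈ 5.8861.


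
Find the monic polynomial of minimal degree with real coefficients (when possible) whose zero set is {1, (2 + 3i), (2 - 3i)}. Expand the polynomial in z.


The polynomial is p(z) = ∏_{α ∈ S} (z − α), where S = {1, (2 + 3i), (2 - 3i)}.
Expanding the product yields: p(z) = z^3 -5·z^2 + 17·z -13.
Note conjugate pairs combine to real quadratics: (z − (2+3i))(z − (2−3i)) = z² − 4z + 13.
The resulting polynomial has degree 3 and real coefficients as required.

p(z) = z^3 -5·z^2 + 17·z -13.


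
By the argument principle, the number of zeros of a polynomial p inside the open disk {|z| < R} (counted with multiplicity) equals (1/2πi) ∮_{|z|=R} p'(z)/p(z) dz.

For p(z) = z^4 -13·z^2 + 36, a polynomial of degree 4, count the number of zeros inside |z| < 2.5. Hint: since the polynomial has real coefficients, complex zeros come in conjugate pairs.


The zeros of p are: 2, 3, -3, -2.
Their magnitudes are: 2, 3, 3, 2.
Zeros with |z| < R = 2.5: 2, -2.
Count = 2.
By the argument principle, (1/2πi) ∮_{|z|=R} p'(z)/p(z) dz equals exactly this count.

Number of zeros inside |z| < 2.5: 2.


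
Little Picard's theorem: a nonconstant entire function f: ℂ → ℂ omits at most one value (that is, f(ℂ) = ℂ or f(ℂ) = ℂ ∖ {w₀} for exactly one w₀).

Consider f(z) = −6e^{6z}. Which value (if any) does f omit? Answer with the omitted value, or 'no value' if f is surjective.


Little Picard bounds the complement of f(ℂ) to at most one point.
e^{6z} is never zero on ℂ, so -6·e^{6z} takes every value in ℂ ∖ {0}. Adding 0 shifts the range to ℂ ∖ {0}. Thus f omits exactly the value 0.

Omitted value: 0.


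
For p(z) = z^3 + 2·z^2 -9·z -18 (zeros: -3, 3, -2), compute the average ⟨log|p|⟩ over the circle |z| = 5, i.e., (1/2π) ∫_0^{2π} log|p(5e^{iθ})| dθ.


Zeros: -3, -2, 3; r = 5.
Inside |z| < r: -3, -2, 3. Outside (|z| ≥ r): ∅.
p(0) = -18, so log|p(0)| = log(18) = 2.8904.
Apply Jensen: I(r) = log|p(0)| + Σ_k log(r/|z_k|), summed over zeros inside |z| < r.
  log(r/|z_k|) for z_k = -3: log(5/3) = 0.5108
  log(r/|z_k|) for z_k = 3: log(5/3) = 0.5108
  log(r/|z_k|) for z_k = -2: log(5/2) = 0.9163
Sum over inside zeros: 1.9379.
I(r) = log|p(0)| + (inside sum) = 2.8904 + 1.9379 = 4.8283.
Closed form (all zeros inside, monic): I(r) = n·log(r) = 3·log(5) = 4.8283. ✓

I(r) ≈ 4.8283.


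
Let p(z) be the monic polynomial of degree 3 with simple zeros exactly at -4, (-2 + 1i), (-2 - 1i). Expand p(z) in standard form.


The polynomial is p(z) = ∏_{α ∈ S} (z − α), where S = {-4, (-2 + 1i), (-2 - 1i)}.
Expanding the product yields: p(z) = z^3 + 8·z^2 + 21·z + 20.
Note conjugate pairs combine to real quadratics: (z − (-2+1i))(z − (-2−1i)) = z² + 4z + 5.
The resulting polynomial has degree 3 and real coefficients as required.

p(z) = z^3 + 8·z^2 + 21·z + 20.


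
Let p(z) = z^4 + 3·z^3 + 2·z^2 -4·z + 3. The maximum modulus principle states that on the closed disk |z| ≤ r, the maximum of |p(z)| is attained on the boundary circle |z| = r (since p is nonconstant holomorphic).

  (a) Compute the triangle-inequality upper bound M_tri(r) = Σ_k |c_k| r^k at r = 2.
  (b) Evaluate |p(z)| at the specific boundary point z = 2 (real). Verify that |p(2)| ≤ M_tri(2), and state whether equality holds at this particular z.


Coefficients: c_0 = 3, c_1 = -4, c_2 = 2, c_3 = 3, c_4 = 1. Radius r = 2.
Part (a). Triangle bound: M_tri(r) = Σ_k |c_k| r^k
  = |3|·2^0 + |-4|·2^1 + |2|·2^2 + |3|·2^3 + |1|·2^4
  = 3 + 8 + 8 + 24 + 16 = 59.
This bounds M(r) := max_{|z|=r} |p(z)| from above; equality holds iff all terms c_k z^k can be made to align in phase at a single z on |z|=r.
Part (b). At z = 2 (real, on the circle |z| = r):
  p(2) = (3)·2^0 + (-4)·2^1 + (2)·2^2 + (3)·2^3 + (1)·2^4 = 43.
  |p(2)| = 43.
Check: |p(2)| = 43 ≤ 59 = M_tri(2). ✓ Equality does not hold at z = 2 (the coefficients have mixed signs, so the terms do not all align in phase there).

M_tri(2) = 59; |p(2)| = 43; equality at z=2: no.


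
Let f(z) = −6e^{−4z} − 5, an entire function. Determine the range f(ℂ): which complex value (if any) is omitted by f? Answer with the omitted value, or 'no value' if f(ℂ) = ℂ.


Little Picard bounds the complement of f(ℂ) to at most one point.
e^{−4z} is never zero on ℂ, so -6·e^{−4z} takes every value in ℂ ∖ {0}. Adding -5 shifts the range to ℂ ∖ {-5}. Thus f omits exactly the value -5.

Omitted value: -5.


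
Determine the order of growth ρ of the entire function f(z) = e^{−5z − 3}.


|e^{−5z − 3}| = e^{Re(-5·z) + -3} ≤ e^{5|z|^1 + -3} = e^{5r^1 + -3} on |z| = r, so ρ ≤ 1. Choosing z on |z|=r so that -5·z is real positive (always possible by picking arg z appropriately) gives |f(z)| = e^{5r^1 + -3}, matching the bound. The additive constant -3 does not affect log log M(r) ~ 1·log r. Hence ρ = 1.
Therefore ρ = 1.

Order ρ = 1.


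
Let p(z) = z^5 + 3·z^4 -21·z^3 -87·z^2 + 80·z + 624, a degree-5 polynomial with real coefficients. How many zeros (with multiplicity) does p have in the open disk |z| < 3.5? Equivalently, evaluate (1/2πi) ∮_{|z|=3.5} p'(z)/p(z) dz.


The zeros of p are: -4, (-3 + 2i), (-3 - 2i), 4, 3.
Their magnitudes are: 4, 3.606, 3.606, 4, 3.
Zeros with |z| < R = 3.5: 3.
Count = 1.
By the argument principle, (1/2πi) ∮_{|z|=R} p'(z)/p(z) dz equals exactly this count.

Number of zeros inside |z| < 3.5: 1.


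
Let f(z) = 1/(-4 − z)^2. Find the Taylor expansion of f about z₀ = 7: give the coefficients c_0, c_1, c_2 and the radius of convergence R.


Let w = z − z₀, so z = z₀ + w.
Then -4 − z = -4 − (z₀ + w) = (-4 − z₀) − w = -11 − w.
f(z) = 1/(-11 − w)^2 = (1/(-11)^2) · (1 − w/(-11))^{−2}.
By the binomial series (1−u)^{−2} = Σ_{n≥0} C(n+1, 1) u^n for |u|<1, with u = w/(-11):
  c_n = C(n+1, 1) / (-11)^(n+2).
  c_0 = 1/(-11)^2 = 1/121.
  c_1 = 2/(-11)^3 = -2/1331.
  c_2 = 3/(-11)^4 = 3/14641.
The series is valid for |w/d| < 1, i.e. |z − z₀| < |d|.
Radius of convergence: R = |-4 − z₀| = |-11| = 11 (distance from z₀ to the singularity z = -4).

c_0 = 1/121, c_1 = -2/1331, c_2 = 3/14641; R = 11.


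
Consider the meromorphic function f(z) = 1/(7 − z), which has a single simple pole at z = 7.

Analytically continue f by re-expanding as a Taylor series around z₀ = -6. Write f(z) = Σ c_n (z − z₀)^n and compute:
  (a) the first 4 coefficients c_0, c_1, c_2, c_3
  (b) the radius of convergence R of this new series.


Let w = z − z₀, so z = z₀ + w.
Then 7 − z = 7 − (z₀ + w) = (7 − z₀) − w = 13 − w.
f(z) = 1/(13 − w) = (1/(13)) · 1/(1 − w/(13)) = Σ_{n≥0} w^n / (13)^(n+1).
So c_n = 1/(13)^(n+1):
  c_0 = 1/(13)^1 = 1/13.
  c_1 = 1/(13)^2 = 1/169.
  c_2 = 1/(13)^3 = 1/2197.
  c_3 = 1/(13)^4 = 1/28561.
The series is valid for |w/d| < 1, i.e. |z − z₀| < |d|.
Radius of convergence: R = |7 − z₀| = |13| = 13 (distance from z₀ to the singularity z = 7).

c_0 = 1/13, c_1 = 1/169, c_2 = 1/2197, c_3 = 1/28561; R = 13.


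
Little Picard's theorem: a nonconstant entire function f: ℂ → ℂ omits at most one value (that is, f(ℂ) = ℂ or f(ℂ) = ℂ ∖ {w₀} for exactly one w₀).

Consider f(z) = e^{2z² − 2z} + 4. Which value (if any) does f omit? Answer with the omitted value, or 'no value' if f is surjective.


Little Picard bounds the complement of f(ℂ) to at most one point.
The exponent g(z) = 2z² − 2z is a nonconstant polynomial, hence surjective onto ℂ. So e^{g(z)} takes every value in {e^w : w ∈ ℂ} = ℂ ∖ {0}. Adding 4 shifts the range to ℂ ∖ {4}. f omits exactly 4.

Omitted value: 4.


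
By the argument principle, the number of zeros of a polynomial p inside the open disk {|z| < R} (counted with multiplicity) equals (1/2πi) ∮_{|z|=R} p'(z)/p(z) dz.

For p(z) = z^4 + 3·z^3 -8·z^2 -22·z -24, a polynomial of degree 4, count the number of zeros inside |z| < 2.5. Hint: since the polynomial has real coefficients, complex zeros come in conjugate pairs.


The zeros of p are: (-1 + 1i), (-1 - 1i), 3, -4.
Their magnitudes are: 1.414, 1.414, 3, 4.
Zeros with |z| < R = 2.5: (-1 + 1i), (-1 - 1i).
Count = 2.
By the argument principle, (1/2πi) ∮_{|z|=R} p'(z)/p(z) dz equals exactly this count.

Number of zeros inside |z| < 2.5: 2.


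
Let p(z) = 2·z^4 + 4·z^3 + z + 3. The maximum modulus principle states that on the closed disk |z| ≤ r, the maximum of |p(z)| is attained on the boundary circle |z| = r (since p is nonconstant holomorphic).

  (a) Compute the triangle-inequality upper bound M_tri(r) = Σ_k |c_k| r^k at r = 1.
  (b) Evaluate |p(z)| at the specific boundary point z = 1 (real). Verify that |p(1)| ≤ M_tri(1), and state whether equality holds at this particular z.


Coefficients: c_0 = 3, c_1 = 1, c_2 = 0, c_3 = 4, c_4 = 2. Radius r = 1.
Part (a). Triangle bound: M_tri(r) = Σ_k |c_k| r^k
  = |3|·1^0 + |1|·1^1 + |0|·1^2 + |4|·1^3 + |2|·1^4
  = 3 + 1 + 0 + 4 + 2 = 10.
This bounds M(r) := max_{|z|=r} |p(z)| from above; equality holds iff all terms c_k z^k can be made to align in phase at a single z on |z|=r.
Part (b). At z = 1 (real, on the circle |z| = r):
  p(1) = (3)·1^0 + (1)·1^1 + (0)·1^2 + (4)·1^3 + (2)·1^4 = 10.
  |p(1)| = 10.
Since all nonzero coefficients share the same sign, |p(1)| = 10 = M_tri(1); the triangle bound is attained at z = 1, so in fact M(r) = 10.

M_tri(1) = 10; |p(1)| = 10; equality at z=1: yes.


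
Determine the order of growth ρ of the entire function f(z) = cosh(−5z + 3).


cosh(w) is a linear combination of e^{iw} and e^{−iw} (or e^w, e^{−w} in the hyperbolic case), so |cosh(w)| ≤ e^{|w|}. With w = −5z + 3, |w| ≤ 5|z| + 3 = 5r + 3 on |z| = r, giving M(r) ≤ e^{5r + 3}, so ρ ≤ 1. On a suitable ray (z = it for sin/cos; z = t for sinh/cosh, t real → ∞), |cosh(−5z + 3)| grows like e^{5|t|}/2, so ρ ≥ 1. Hence ρ = 1.
Therefore ρ = 1.

Order ρ = 1.


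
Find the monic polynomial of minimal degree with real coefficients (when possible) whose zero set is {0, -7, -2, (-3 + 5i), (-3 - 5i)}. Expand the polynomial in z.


The polynomial is p(z) = ∏_{α ∈ S} (z − α), where S = {0, -7, -2, (-3 + 5i), (-3 - 5i)}.
Expanding the product yields: p(z) = z^5 + 15·z^4 + 102·z^3 + 390·z^2 + 476·z.
Note conjugate pairs combine to real quadratics: (z − (-3+5i))(z − (-3−5i)) = z² + 6z + 34.
The resulting polynomial has degree 5 and real coefficients as required.

p(z) = z^5 + 15·z^4 + 102·z^3 + 390·z^2 + 476·z.


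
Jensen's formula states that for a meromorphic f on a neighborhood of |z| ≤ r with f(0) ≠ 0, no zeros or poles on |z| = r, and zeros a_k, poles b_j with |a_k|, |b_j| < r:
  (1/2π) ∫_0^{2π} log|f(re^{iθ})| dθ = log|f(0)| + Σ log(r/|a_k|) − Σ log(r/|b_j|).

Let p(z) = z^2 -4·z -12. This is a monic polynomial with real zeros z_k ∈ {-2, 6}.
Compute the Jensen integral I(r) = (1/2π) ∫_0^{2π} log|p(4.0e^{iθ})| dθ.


Zeros: -2, 6; r = 4.0.
Inside |z| < r: -2. Outside (|z| ≥ r): 6.
p(0) = -12, so log|p(0)| = log(12) = 2.4849.
Apply Jensen: I(r) = log|p(0)| + Σ_k log(r/|z_k|), summed over zeros inside |z| < r.
  log(r/|z_k|) for z_k = -2: log(4.0/2) = 0.6931
  Outside zeros (6) contribute nothing to the Jensen sum.
Sum over inside zeros: 0.6931.
I(r) = log|p(0)| + (inside sum) = 2.4849 + 0.6931 = 3.1781.
Note: since some zeros are outside |z| ≤ r, the simplified n·log(r) form does NOT apply — only the inside zeros contribute.

I(r) ≈ 3.1781.


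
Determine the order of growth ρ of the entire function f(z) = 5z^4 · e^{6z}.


M(r) = max_{|z|=r} |5|·|z|^4·|e^{6z}| = 5·r^4 · e^{6r^1} (the factors attain their maxima compatibly on |z|=r). Then log M(r) = log 5 + 4·log r + 6r^1, dominated by the last term, so log log M(r) ~ 1·log r. The polynomial factor 5z^4 contributes only a log r term and does not affect the order. ρ = 1.
Therefore ρ = 1.

Order ρ = 1.


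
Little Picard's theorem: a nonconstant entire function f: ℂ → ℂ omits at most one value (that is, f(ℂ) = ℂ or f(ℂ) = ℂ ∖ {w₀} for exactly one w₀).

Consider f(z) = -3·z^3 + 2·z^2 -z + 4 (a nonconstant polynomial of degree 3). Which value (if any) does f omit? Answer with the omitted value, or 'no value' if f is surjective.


Little Picard bounds the complement of f(ℂ) to at most one point.
For every w ∈ ℂ, the equation p(z) − w = 0 is a nonconstant polynomial in z and hence has at least one root by the fundamental theorem of algebra. So p is surjective onto ℂ, omitting no value.

Omitted value: no value.


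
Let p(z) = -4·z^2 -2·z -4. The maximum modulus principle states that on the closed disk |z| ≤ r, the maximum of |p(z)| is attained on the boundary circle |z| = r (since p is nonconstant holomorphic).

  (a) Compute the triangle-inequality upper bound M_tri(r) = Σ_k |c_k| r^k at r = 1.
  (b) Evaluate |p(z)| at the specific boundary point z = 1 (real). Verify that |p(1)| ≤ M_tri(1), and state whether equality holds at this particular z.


Coefficients: c_0 = -4, c_1 = -2, c_2 = -4. Radius r = 1.
Part (a). Triangle bound: M_tri(r) = Σ_k |c_k| r^k
  = |-4|·1^0 + |-2|·1^1 + |-4|·1^2
  = 4 + 2 + 4 = 10.
This bounds M(r) := max_{|z|=r} |p(z)| from above; equality holds iff all terms c_k z^k can be made to align in phase at a single z on |z|=r.
Part (b). At z = 1 (real, on the circle |z| = r):
  p(1) = (-4)·1^0 + (-2)·1^1 + (-4)·1^2 = -10.
  |p(1)| = 10.
Since all nonzero coefficients share the same sign, |p(1)| = 10 = M_tri(1); the triangle bound is attained at z = 1, so in fact M(r) = 10.

M_tri(1) = 10; |p(1)| = 10; equality at z=1: yes.


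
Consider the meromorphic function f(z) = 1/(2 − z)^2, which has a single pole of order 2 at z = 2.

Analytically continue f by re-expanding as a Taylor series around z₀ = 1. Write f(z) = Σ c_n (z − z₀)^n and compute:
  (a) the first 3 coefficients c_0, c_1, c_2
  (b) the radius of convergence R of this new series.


Let w = z − z₀, so z = z₀ + w.
Then 2 − z = 2 − (z₀ + w) = (2 − z₀) − w = 1 − w.
f(z) = 1/(1 − w)^2 = (1/(1)^2) · (1 − w/(1))^{−2}.
By the binomial series (1−u)^{−2} = Σ_{n≥0} C(n+1, 1) u^n for |u|<1, with u = w/(1):
  c_n = C(n+1, 1) / (1)^(n+2).
  c_0 = 1/(1)^2 = 1.
  c_1 = 2/(1)^3 = 2.
  c_2 = 3/(1)^4 = 3.
The series is valid for |w/d| < 1, i.e. |z − z₀| < |d|.
Radius of convergence: R = |2 − z₀| = |1| = 1 (distance from z₀ to the singularity z = 2).

c_0 = 1, c_1 = 2, c_2 = 3; R = 1.


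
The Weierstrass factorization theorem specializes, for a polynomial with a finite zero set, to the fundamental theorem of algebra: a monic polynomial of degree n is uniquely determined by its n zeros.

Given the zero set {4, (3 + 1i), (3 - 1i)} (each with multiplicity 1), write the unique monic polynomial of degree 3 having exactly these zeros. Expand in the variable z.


The polynomial is p(z) = ∏_{α ∈ S} (z − α), where S = {4, (3 + 1i), (3 - 1i)}.
Expanding the product yields: p(z) = z^3 -10·z^2 + 34·z -40.
Note conjugate pairs combine to real quadratics: (z − (3+1i))(z − (3−1i)) = z² − 6z + 10.
The resulting polynomial has degree 3 and real coefficients as required.

p(z) = z^3 -10·z^2 + 34·z -40.


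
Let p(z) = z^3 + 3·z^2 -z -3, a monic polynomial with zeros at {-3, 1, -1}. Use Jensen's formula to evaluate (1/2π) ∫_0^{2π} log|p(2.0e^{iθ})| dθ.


Zeros: -3, -1, 1; r = 2.0.
Inside |z| < r: -1, 1. Outside (|z| ≥ r): -3.
p(0) = -3, so log|p(0)| = log(3) = 1.0986.
Apply Jensen: I(r) = log|p(0)| + Σ_k log(r/|z_k|), summed over zeros inside |z| < r.
  log(r/|z_k|) for z_k = 1: log(2.0/1) = 0.6931
  log(r/|z_k|) for z_k = -1: log(2.0/1) = 0.6931
  Outside zeros (-3) contribute nothing to the Jensen sum.
Sum over inside zeros: 1.3863.
I(r) = log|p(0)| + (inside sum) = 1.0986 + 1.3863 = 2.4849.
Note: since some zeros are outside |z| ≤ r, the simplified n·log(r) form does NOT apply — only the inside zeros contribute.

I(r) ≈ 2.4849.


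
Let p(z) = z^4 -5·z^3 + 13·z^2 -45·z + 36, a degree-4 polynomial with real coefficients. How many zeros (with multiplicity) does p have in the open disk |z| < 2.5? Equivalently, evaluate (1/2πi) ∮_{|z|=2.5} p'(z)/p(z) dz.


The zeros of p are: (0 + 3i), (0 - 3i), 1, 4.
Their magnitudes are: 3, 3, 1, 4.
Zeros with |z| < R = 2.5: 1.
Count = 1.
By the argument principle, (1/2πi) ∮_{|z|=R} p'(z)/p(z) dz equals exactly this count.

Number of zeros inside |z| < 2.5: 1.


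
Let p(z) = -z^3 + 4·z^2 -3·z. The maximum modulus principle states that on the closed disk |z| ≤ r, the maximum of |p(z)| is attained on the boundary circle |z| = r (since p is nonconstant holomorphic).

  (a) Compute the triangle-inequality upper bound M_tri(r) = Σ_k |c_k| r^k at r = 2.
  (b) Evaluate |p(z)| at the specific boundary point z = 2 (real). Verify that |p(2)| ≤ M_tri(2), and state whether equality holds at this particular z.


Coefficients: c_0 = 0, c_1 = -3, c_2 = 4, c_3 = -1. Radius r = 2.
Part (a). Triangle bound: M_tri(r) = Σ_k |c_k| r^k
  = |0|·2^0 + |-3|·2^1 + |4|·2^2 + |-1|·2^3
  = 0 + 6 + 16 + 8 = 30.
This bounds M(r) := max_{|z|=r} |p(z)| from above; equality holds iff all terms c_k z^k can be made to align in phase at a single z on |z|=r.
Part (b). At z = 2 (real, on the circle |z| = r):
  p(2) = (0)·2^0 + (-3)·2^1 + (4)·2^2 + (-1)·2^3 = 2.
  |p(2)| = 2.
Check: |p(2)| = 2 ≤ 30 = M_tri(2). ✓ Equality does not hold at z = 2 (the coefficients have mixed signs, so the terms do not all align in phase there).

M_tri(2) = 30; |p(2)| = 2; equality at z=2: no.


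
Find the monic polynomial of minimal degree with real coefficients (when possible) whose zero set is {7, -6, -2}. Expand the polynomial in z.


The polynomial is p(z) = ∏_{α ∈ S} (z − α), where S = {7, -6, -2}.
Expanding the product yields: p(z) = z^3 + z^2 -44·z -84.
The resulting polynomial has degree 3 and real coefficients as required.

p(z) = z^3 + z^2 -44·z -84.


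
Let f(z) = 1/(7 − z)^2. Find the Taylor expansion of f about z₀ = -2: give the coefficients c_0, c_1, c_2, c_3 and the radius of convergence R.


Let w = z − z₀, so z = z₀ + w.
Then 7 − z = 7 − (z₀ + w) = (7 − z₀) − w = 9 − w.
f(z) = 1/(9 − w)^2 = (1/(9)^2) · (1 − w/(9))^{−2}.
By the binomial series (1−u)^{−2} = Σ_{n≥0} C(n+1, 1) u^n for |u|<1, with u = w/(9):
  c_n = C(n+1, 1) / (9)^(n+2).
  c_0 = 1/(9)^2 = 1/81.
  c_1 = 2/(9)^3 = 2/729.
  c_2 = 3/(9)^4 = 1/2187.
  c_3 = 4/(9)^5 = 4/59049.
The series is valid for |w/d| < 1, i.e. |z − z₀| < |d|.
Radius of convergence: R = |7 − z₀| = |9| = 9 (distance from z₀ to the singularity z = 7).

c_0 = 1/81, c_1 = 2/729, c_2 = 1/2187, c_3 = 4/59049; R = 9.


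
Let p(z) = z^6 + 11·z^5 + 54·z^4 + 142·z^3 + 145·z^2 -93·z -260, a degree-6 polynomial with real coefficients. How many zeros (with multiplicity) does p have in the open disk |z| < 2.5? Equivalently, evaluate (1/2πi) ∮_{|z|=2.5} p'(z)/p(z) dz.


The zeros of p are: (-2 + 3i), (-2 - 3i), (-2 + 1i), (-2 - 1i), 1, -4.
Their magnitudes are: 3.606, 3.606, 2.236, 2.236, 1, 4.
Zeros with |z| < R = 2.5: (-2 + 1i), (-2 - 1i), 1.
Count = 3.
By the argument principle, (1/2πi) ∮_{|z|=R} p'(z)/p(z) dz equals exactly this count.

Number of zeros inside |z| < 2.5: 3.


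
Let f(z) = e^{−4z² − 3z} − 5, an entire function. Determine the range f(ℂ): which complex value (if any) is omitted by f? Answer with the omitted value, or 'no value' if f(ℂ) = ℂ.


Little Picard bounds the complement of f(ℂ) to at most one point.
The exponent g(z) = −4z² − 3z is a nonconstant polynomial, hence surjective onto ℂ. So e^{g(z)} takes every value in {e^w : w ∈ ℂ} = ℂ ∖ {0}. Adding -5 shifts the range to ℂ ∖ {-5}. f omits exactly -5.

Omitted value: -5.
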